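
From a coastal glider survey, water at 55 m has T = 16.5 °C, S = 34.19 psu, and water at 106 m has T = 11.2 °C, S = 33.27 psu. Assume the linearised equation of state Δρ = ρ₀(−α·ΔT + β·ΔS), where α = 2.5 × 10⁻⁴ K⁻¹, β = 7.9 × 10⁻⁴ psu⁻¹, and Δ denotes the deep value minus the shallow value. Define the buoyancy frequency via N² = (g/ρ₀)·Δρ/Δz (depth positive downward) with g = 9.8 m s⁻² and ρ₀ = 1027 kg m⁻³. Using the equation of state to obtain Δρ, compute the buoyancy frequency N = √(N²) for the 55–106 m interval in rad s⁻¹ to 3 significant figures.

ΔT = -5.3 K, ΔS = -0.92 psu (deep − shallow).
Δρ/ρ₀ = −αΔT + βΔS = 1.325 × 10⁻³ − 7.268 × 10⁻⁴ = 5.982 × 10⁻⁴, so Δρ ≈ 0.6144 kg m⁻³.
N² = (g/ρ₀)·Δρ/Δz = g·(Δρ/ρ₀)/Δz = 9.8 × 5.982 × 10⁻⁴ / 51 = 1.1495 × 10⁻⁴ s⁻².
N = √(1.1495 × 10⁻⁴) = 0.010721 rad s⁻¹ ≈ 0.0107 rad s⁻¹.

0.0107 rad s⁻¹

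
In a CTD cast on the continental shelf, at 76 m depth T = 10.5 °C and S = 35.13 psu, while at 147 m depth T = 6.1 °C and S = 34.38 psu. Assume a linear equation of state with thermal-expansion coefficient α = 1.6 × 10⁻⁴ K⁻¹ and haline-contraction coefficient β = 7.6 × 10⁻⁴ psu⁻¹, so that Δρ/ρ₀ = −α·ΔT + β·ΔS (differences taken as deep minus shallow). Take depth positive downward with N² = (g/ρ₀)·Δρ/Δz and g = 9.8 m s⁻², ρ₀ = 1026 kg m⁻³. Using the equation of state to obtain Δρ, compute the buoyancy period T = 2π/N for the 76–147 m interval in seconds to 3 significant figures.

1.46 × 10³ s

ΔT = -4.4 K, ΔS = -0.75 psu (deep − shallow).
Δρ/ρ₀ = −αΔT + βΔS = 7.04 × 10⁻⁴ − 5.70 × 10⁻⁴ = 1.34 × 10⁻⁴, so Δρ ≈ 0.1375 kg m⁻³.
N² = (g/ρ₀)·Δρ/Δz = g·(Δρ/ρ₀)/Δz = 9.8 × 1.34 × 10⁻⁴ / 71 = 1.8496 × 10⁻⁵ s⁻².
N = √(1.8496 × 10⁻⁵) = 4.3007 × 10⁻³ rad s⁻¹ → T = 2π/N = 1.4610 × 10³ s ≈ 1.46 × 10³ s.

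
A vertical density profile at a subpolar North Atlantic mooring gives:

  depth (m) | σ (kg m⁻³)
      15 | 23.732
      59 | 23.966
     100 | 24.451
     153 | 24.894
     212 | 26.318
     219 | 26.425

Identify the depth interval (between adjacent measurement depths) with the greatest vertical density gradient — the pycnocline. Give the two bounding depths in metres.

153–212 m

Compute the density gradient over each adjacent pair:
  15–59 m: Δρ/Δz = 0.234/44 = 5.3 × 10⁻³ kg m⁻⁴
  59–100 m: Δρ/Δz = 0.485/41 = 0.012 kg m⁻⁴
  100–153 m: Δρ/Δz = 0.443/53 = 8.4 × 10⁻³ kg m⁻⁴
  153–212 m: Δρ/Δz = 1.424/59 = 0.024 kg m⁻⁴
  212–219 m: Δρ/Δz = 0.107/7 = 0.015 kg m⁻⁴
The largest gradient is in the 153–212 m interval — the pycnocline.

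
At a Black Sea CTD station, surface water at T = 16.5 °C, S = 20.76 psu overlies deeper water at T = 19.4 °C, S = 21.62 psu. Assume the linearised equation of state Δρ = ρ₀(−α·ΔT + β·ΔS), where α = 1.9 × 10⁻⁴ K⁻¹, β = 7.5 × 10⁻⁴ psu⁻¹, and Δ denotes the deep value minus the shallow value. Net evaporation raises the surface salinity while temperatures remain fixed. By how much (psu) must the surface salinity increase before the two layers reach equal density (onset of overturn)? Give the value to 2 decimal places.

0.13 psu

Neutral buoyancy requires −α(T_deep − T_surf) + β(S_deep − S_surf′) = 0.
S_surf′ = S_deep − (α/β)·ΔT = 21.62 − (1.9 × 10⁻⁴/7.5 × 10⁻⁴)·(+2.9) = 20.8853 psu.
Increase required: 20.8853 − 20.76 = 0.1253 psu.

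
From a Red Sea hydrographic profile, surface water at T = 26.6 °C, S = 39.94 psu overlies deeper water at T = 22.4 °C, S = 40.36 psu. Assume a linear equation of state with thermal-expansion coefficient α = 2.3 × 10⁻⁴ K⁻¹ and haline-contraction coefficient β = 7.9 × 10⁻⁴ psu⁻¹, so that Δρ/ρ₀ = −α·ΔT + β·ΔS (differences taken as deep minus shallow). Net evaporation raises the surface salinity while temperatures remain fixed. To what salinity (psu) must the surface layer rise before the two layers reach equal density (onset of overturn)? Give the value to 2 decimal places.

41.58 psu

Neutral buoyancy requires −α(T_deep − T_surf) + β(S_deep − S_surf′) = 0.
S_surf′ = S_deep − (α/β)·ΔT = 40.36 − (2.3 × 10⁻⁴/7.9 × 10⁻⁴)·(-4.2) = 41.5828 psu.
Increase required: 41.5828 − 39.94 = 1.6428 psu.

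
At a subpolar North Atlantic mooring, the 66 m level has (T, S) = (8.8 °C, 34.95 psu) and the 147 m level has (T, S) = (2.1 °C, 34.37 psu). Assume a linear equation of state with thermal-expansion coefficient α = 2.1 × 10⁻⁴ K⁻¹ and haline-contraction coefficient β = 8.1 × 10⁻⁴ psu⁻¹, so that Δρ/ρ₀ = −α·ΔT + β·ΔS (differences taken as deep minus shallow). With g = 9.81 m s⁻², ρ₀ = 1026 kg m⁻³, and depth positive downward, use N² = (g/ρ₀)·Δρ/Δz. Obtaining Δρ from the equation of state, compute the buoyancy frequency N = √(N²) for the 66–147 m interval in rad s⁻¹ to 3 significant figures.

0.0107 rad s⁻¹

ΔT = -6.7 K, ΔS = -0.58 psu (deep − shallow).
Δρ/ρ₀ = −αΔT + βΔS = 1.407 × 10⁻³ − 4.698 × 10⁻⁴ = 9.372 × 10⁻⁴, so Δρ ≈ 0.9616 kg m⁻³.
N² = (g/ρ₀)·Δρ/Δz = g·(Δρ/ρ₀)/Δz = 9.81 × 9.372 × 10⁻⁴ / 81 = 1.1351 × 10⁻⁴ s⁻².
N = √(1.1351 × 10⁻⁴) = 0.010654 rad s⁻¹ ≈ 0.0107 rad s⁻¹.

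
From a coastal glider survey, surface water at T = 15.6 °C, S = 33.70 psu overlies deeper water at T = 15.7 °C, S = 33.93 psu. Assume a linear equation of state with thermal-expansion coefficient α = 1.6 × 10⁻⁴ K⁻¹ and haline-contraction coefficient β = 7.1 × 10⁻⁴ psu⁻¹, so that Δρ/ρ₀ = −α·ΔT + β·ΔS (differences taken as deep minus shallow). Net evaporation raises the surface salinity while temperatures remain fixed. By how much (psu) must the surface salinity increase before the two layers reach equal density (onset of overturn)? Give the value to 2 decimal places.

0.21 psu

Neutral buoyancy requires −α(T_deep − T_surf) + β(S_deep − S_surf′) = 0.
S_surf′ = S_deep − (α/β)·ΔT = 33.93 − (1.6 × 10⁻⁴/7.1 × 10⁻⁴)·(+0.1) = 33.9075 psu.
Increase required: 33.9075 − 33.70 = 0.2075 psu.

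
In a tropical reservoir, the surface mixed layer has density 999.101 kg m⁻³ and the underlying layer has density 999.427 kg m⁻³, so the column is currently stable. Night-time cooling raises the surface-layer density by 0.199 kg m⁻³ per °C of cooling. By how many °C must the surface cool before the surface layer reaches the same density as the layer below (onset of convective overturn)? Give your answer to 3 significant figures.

Density deficit of the surface layer: 999.427 − 999.101 = 0.326 kg m⁻³.
Required change = 0.326 / 0.199 = 1.64 °C.

1.64 °C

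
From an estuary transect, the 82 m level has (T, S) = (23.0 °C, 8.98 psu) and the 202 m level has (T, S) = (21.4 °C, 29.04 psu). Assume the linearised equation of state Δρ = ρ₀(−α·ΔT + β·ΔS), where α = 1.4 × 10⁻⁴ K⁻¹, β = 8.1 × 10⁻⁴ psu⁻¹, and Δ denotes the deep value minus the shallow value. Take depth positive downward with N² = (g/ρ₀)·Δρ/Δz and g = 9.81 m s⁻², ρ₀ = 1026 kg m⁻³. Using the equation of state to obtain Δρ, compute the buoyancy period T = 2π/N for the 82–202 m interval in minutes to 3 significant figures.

ΔT = -1.6 K, ΔS = +20.06 psu (deep − shallow).
Δρ/ρ₀ = −αΔT + βΔS = 2.24 × 10⁻⁴ + 0.0162486 = 0.0164726, so Δρ ≈ 16.90 kg m⁻³.
N² = (g/ρ₀)·Δρ/Δz = g·(Δρ/ρ₀)/Δz = 9.81 × 0.0164726 / 120 = 1.3466 × 10⁻³ s⁻².
N = √(1.3466 × 10⁻³) = 0.036696 rad s⁻¹ → T = 2π/N = 171.22 s = 2.8537 min ≈ 2.85 min.

2.85 min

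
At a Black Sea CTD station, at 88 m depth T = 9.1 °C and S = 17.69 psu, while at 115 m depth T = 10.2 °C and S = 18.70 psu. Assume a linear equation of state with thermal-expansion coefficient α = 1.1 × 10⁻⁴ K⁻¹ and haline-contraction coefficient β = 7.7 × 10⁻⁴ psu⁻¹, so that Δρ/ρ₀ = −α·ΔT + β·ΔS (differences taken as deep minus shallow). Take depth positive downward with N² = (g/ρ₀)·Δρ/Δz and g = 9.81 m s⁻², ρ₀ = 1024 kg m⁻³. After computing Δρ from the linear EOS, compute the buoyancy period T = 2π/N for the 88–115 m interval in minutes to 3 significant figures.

6.78 min

ΔT = +1.1 K, ΔS = +1.01 psu (deep − shallow).
Δρ/ρ₀ = −αΔT + βΔS = -1.21 × 10⁻⁴ + 7.777 × 10⁻⁴ = 6.567 × 10⁻⁴, so Δρ ≈ 0.6725 kg m⁻³.
N² = (g/ρ₀)·Δρ/Δz = g·(Δρ/ρ₀)/Δz = 9.81 × 6.567 × 10⁻⁴ / 27 = 2.3860 × 10⁻⁴ s⁻².
N = √(2.3860 × 10⁻⁴) = 0.015447 rad s⁻¹ → T = 2π/N = 406.76 s = 6.7793 min ≈ 6.78 min.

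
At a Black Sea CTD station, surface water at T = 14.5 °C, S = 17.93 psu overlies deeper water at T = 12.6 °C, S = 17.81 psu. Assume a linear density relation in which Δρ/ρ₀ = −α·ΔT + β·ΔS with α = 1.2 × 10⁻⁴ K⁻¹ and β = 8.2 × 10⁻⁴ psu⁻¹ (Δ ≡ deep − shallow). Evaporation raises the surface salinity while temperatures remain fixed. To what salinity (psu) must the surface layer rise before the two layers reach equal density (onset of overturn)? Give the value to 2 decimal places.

18.09 psu

Neutral buoyancy requires −α(T_deep − T_surf) + β(S_deep − S_surf′) = 0.
S_surf′ = S_deep − (α/β)·ΔT = 17.81 − (1.2 × 10⁻⁴/8.2 × 10⁻⁴)·(-1.9) = 18.0880 psu.
Increase required: 18.0880 − 17.93 = 0.1580 psu.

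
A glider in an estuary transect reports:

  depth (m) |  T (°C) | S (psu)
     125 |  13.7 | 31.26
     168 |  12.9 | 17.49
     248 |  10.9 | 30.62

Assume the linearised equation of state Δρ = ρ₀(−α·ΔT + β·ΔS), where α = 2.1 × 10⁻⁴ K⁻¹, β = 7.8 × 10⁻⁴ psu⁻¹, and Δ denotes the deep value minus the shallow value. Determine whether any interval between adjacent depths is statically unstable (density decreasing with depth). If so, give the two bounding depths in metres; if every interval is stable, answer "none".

125–168 m

Evaluate Δρ/ρ₀ = −αΔT + βΔS across each adjacent pair:
  125–168 m: −αΔT+βΔS = −(2.1 × 10⁻⁴)(-0.8)+(7.8 × 10⁻⁴)(-13.77) = -0.011 → UNSTABLE
  168–248 m: −αΔT+βΔS = −(2.1 × 10⁻⁴)(-2.0)+(7.8 × 10⁻⁴)(+13.13) = 0.011 → stable
The 125–168 m interval has Δρ < 0: lighter water underlies denser water.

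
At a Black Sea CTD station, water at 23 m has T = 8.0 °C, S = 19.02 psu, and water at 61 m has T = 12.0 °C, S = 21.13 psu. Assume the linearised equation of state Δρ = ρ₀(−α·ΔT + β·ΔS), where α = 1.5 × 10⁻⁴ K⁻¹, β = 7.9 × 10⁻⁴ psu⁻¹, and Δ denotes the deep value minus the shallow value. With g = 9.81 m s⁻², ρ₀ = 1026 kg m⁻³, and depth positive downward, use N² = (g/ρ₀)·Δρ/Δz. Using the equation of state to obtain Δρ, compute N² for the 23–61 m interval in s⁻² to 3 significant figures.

2.75 × 10⁻⁴ s⁻²

ΔT = +4.0 K, ΔS = +2.11 psu (deep − shallow).
Δρ/ρ₀ = −αΔT + βΔS = -6.00 × 10⁻⁴ + 1.6669 × 10⁻³ = 1.0669 × 10⁻³, so Δρ ≈ 1.095 kg m⁻³.
N² = (g/ρ₀)·Δρ/Δz = g·(Δρ/ρ₀)/Δz = 9.81 × 1.0669 × 10⁻³ / 38 = 2.7543 × 10⁻⁴ s⁻² ≈ 2.75 × 10⁻⁴ s⁻².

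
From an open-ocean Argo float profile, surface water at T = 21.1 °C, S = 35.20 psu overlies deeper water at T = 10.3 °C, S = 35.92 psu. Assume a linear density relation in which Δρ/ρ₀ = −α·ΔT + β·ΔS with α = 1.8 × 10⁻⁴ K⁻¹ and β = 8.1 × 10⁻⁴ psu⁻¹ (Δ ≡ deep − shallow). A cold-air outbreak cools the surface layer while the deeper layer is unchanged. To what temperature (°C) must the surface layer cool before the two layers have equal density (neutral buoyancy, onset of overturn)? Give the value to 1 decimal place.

Neutral buoyancy requires Δρ = 0, i.e. −α(T_deep − T_surf′) + β(S_deep − S_surf) = 0.
T_surf′ = T_deep − (β/α)·ΔS = 10.3 − (8.1 × 10⁻⁴/1.8 × 10⁻⁴)·(+0.72) = 7.060 °C.
Cooling required: 21.1 − (7.060) = 14.040 °C.

7.1 °C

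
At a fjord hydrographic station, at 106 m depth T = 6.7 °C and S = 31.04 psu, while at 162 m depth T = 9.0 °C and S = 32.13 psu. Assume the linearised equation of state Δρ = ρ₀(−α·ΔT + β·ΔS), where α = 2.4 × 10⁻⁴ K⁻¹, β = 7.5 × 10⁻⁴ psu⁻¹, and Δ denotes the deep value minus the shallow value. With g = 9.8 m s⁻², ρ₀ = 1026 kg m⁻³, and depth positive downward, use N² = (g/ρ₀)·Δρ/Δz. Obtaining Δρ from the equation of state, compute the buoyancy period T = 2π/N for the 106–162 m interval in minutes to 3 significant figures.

ΔT = +2.3 K, ΔS = +1.09 psu (deep − shallow).
Δρ/ρ₀ = −αΔT + βΔS = -5.52 × 10⁻⁴ + 8.175 × 10⁻⁴ = 2.655 × 10⁻⁴, so Δρ ≈ 0.2724 kg m⁻³.
N² = (g/ρ₀)·Δρ/Δz = g·(Δρ/ρ₀)/Δz = 9.8 × 2.655 × 10⁻⁴ / 56 = 4.6463 × 10⁻⁵ s⁻².
N = √(4.6463 × 10⁻⁵) = 6.8164 × 10⁻³ rad s⁻¹ → T = 2π/N = 921.77 s = 15.363 min ≈ 15.4 min.

15.4 min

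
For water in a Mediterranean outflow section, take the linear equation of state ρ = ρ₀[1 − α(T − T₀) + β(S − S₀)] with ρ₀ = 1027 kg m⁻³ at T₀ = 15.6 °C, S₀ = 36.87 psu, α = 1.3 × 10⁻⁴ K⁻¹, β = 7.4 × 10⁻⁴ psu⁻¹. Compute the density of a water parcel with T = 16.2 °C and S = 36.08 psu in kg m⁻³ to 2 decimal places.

1026.32 kg m⁻³

T − T₀ = +0.6 K, S − S₀ = -0.79 psu.
Bracket = 1 − α·(+0.6) + β·(-0.79) = 1 + (-6.626 × 10⁻⁴) = 0.9993374.
ρ = 1027 × 0.9993374 = 1026.32 kg m⁻³.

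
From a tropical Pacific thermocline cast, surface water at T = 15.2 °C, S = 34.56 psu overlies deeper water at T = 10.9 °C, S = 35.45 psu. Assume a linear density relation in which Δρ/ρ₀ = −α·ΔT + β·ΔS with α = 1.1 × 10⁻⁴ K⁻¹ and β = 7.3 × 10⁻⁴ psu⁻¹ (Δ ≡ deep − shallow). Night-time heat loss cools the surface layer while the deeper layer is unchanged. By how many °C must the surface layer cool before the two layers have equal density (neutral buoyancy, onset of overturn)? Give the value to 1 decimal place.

Neutral buoyancy requires Δρ = 0, i.e. −α(T_deep − T_surf′) + β(S_deep − S_surf) = 0.
T_surf′ = T_deep − (β/α)·ΔS = 10.9 − (7.3 × 10⁻⁴/1.1 × 10⁻⁴)·(+0.89) = 4.994 °C.
Cooling required: 15.2 − (4.994) = 10.206 °C.

10.2 °C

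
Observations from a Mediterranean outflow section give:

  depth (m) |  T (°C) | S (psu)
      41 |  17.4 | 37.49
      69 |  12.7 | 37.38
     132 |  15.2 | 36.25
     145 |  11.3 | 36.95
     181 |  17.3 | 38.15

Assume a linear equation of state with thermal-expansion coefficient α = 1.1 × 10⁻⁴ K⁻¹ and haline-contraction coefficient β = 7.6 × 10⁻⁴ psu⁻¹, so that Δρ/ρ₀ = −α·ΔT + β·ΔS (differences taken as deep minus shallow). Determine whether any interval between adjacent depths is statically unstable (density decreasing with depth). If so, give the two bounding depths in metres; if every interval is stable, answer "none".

69–132 m

Evaluate Δρ/ρ₀ = −αΔT + βΔS across each adjacent pair:
  41–69 m: −αΔT+βΔS = −(1.1 × 10⁻⁴)(-4.7)+(7.6 × 10⁻⁴)(-0.11) = 4.3 × 10⁻⁴ → stable
  69–132 m: −αΔT+βΔS = −(1.1 × 10⁻⁴)(+2.5)+(7.6 × 10⁻⁴)(-1.13) = -1.1 × 10⁻³ → UNSTABLE
  132–145 m: −αΔT+βΔS = −(1.1 × 10⁻⁴)(-3.9)+(7.6 × 10⁻⁴)(+0.70) = 9.6 × 10⁻⁴ → stable
  145–181 m: −αΔT+βΔS = −(1.1 × 10⁻⁴)(+6.0)+(7.6 × 10⁻⁴)(+1.20) = 2.5 × 10⁻⁴ → stable
The 69–132 m interval has Δρ < 0: lighter water underlies denser water.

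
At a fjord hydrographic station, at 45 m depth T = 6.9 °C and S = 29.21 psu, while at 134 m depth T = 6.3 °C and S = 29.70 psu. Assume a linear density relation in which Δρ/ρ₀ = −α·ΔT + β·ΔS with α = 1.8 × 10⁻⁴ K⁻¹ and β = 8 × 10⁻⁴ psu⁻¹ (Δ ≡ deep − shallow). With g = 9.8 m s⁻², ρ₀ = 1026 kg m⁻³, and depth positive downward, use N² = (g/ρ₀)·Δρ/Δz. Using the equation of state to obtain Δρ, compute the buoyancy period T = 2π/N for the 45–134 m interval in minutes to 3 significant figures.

ΔT = -0.6 K, ΔS = +0.49 psu (deep − shallow).
Δρ/ρ₀ = −αΔT + βΔS = 1.08 × 10⁻⁴ + 3.92 × 10⁻⁴ = 5.00 × 10⁻⁴, so Δρ ≈ 0.5130 kg m⁻³.
N² = (g/ρ₀)·Δρ/Δz = g·(Δρ/ρ₀)/Δz = 9.8 × 5.00 × 10⁻⁴ / 89 = 5.5056 × 10⁻⁵ s⁻².
N = √(5.5056 × 10⁻⁵) = 7.4200 × 10⁻³ rad s⁻¹ → T = 2π/N = 846.79 s = 14.113 min ≈ 14.1 min.

14.1 min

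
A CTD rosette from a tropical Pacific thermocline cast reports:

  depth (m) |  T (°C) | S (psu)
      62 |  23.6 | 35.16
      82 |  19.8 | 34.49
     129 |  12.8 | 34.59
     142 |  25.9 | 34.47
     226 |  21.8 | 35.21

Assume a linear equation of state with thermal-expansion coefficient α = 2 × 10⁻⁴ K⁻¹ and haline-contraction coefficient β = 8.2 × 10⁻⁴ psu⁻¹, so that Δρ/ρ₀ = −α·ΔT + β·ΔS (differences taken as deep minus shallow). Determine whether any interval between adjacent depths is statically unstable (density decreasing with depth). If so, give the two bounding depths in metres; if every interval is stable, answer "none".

129–142 m

Evaluate Δρ/ρ₀ = −αΔT + βΔS across each adjacent pair:
  62–82 m: −αΔT+βΔS = −(2 × 10⁻⁴)(-3.8)+(8.2 × 10⁻⁴)(-0.67) = 2.1 × 10⁻⁴ → stable
  82–129 m: −αΔT+βΔS = −(2 × 10⁻⁴)(-7.0)+(8.2 × 10⁻⁴)(+0.10) = 1.5 × 10⁻³ → stable
  129–142 m: −αΔT+βΔS = −(2 × 10⁻⁴)(+13.1)+(8.2 × 10⁻⁴)(-0.12) = -2.7 × 10⁻³ → UNSTABLE
  142–226 m: −αΔT+βΔS = −(2 × 10⁻⁴)(-4.1)+(8.2 × 10⁻⁴)(+0.74) = 1.4 × 10⁻³ → stable
The 129–142 m interval has Δρ < 0: lighter water underlies denser water.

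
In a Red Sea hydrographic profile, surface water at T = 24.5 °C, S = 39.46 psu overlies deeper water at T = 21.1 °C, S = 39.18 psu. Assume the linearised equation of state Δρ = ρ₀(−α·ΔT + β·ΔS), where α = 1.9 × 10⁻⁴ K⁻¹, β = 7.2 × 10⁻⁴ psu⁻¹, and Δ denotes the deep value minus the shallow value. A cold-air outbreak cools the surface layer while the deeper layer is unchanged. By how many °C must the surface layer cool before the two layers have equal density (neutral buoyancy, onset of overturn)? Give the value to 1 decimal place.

Neutral buoyancy requires Δρ = 0, i.e. −α(T_deep − T_surf′) + β(S_deep − S_surf) = 0.
T_surf′ = T_deep − (β/α)·ΔS = 21.1 − (7.2 × 10⁻⁴/1.9 × 10⁻⁴)·(-0.28) = 22.161 °C.
Cooling required: 24.5 − (22.161) = 2.339 °C.

2.3 °C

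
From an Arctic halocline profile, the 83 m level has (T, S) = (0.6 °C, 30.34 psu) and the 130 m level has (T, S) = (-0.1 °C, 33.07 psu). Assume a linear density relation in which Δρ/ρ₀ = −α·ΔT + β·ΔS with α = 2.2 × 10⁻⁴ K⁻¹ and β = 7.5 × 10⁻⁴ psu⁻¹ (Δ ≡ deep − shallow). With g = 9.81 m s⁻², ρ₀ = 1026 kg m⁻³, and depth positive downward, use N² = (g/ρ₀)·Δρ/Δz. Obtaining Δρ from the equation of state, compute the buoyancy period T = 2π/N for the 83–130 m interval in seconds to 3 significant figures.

ΔT = -0.7 K, ΔS = +2.73 psu (deep − shallow).
Δρ/ρ₀ = −αΔT + βΔS = 1.54 × 10⁻⁴ + 2.0475 × 10⁻³ = 2.2015 × 10⁻³, so Δρ ≈ 2.259 kg m⁻³.
N² = (g/ρ₀)·Δρ/Δz = g·(Δρ/ρ₀)/Δz = 9.81 × 2.2015 × 10⁻³ / 47 = 4.5950 × 10⁻⁴ s⁻².
N = √(4.5950 × 10⁻⁴) = 0.021436 rad s⁻¹ → T = 2π/N = 293.11 s ≈ 293 s.

293 s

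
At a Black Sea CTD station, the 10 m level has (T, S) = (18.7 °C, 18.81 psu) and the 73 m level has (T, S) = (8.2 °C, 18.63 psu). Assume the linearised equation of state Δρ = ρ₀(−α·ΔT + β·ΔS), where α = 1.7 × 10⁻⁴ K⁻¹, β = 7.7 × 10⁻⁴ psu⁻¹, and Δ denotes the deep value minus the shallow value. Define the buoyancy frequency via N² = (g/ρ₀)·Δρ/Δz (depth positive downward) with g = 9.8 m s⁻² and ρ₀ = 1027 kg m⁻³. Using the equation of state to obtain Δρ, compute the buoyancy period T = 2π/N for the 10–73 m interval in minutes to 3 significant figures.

ΔT = -10.5 K, ΔS = -0.18 psu (deep − shallow).
Δρ/ρ₀ = −αΔT + βΔS = 1.785 × 10⁻³ − 1.386 × 10⁻⁴ = 1.6464 × 10⁻³, so Δρ ≈ 1.691 kg m⁻³.
N² = (g/ρ₀)·Δρ/Δz = g·(Δρ/ρ₀)/Δz = 9.8 × 1.6464 × 10⁻³ / 63 = 2.5611 × 10⁻⁴ s⁻².
N = √(2.5611 × 10⁻⁴) = 0.016003 rad s⁻¹ → T = 2π/N = 392.63 s = 6.5438 min ≈ 6.54 min.

6.54 min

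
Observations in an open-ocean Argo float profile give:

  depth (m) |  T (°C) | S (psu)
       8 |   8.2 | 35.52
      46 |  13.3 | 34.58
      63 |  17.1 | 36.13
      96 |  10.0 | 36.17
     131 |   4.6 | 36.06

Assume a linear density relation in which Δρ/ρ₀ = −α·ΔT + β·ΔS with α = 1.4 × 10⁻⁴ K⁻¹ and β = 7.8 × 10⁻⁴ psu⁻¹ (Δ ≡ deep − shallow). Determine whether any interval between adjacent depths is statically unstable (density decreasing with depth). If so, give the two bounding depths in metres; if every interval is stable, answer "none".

Evaluate Δρ/ρ₀ = −αΔT + βΔS across each adjacent pair:
  8–46 m: −αΔT+βΔS = −(1.4 × 10⁻⁴)(+5.1)+(7.8 × 10⁻⁴)(-0.94) = -1.4 × 10⁻³ → UNSTABLE
  46–63 m: −αΔT+βΔS = −(1.4 × 10⁻⁴)(+3.8)+(7.8 × 10⁻⁴)(+1.55) = 6.8 × 10⁻⁴ → stable
  63–96 m: −αΔT+βΔS = −(1.4 × 10⁻⁴)(-7.1)+(7.8 × 10⁻⁴)(+0.04) = 1.0 × 10⁻³ → stable
  96–131 m: −αΔT+βΔS = −(1.4 × 10⁻⁴)(-5.4)+(7.8 × 10⁻⁴)(-0.11) = 6.7 × 10⁻⁴ → stable
The 8–46 m interval has Δρ < 0: lighter water underlies denser water.

8–46 m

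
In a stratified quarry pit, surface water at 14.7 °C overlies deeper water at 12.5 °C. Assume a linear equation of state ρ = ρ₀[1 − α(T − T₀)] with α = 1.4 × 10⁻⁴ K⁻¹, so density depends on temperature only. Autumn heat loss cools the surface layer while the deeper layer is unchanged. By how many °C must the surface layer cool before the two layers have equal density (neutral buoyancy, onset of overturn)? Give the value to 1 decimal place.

2.2 °C

With temperature the only control, equal density requires T_surf′ = T_deep.
T_surf′ = 12.5 °C.
Cooling required: 14.7 − 12.5 = 2.2 °C.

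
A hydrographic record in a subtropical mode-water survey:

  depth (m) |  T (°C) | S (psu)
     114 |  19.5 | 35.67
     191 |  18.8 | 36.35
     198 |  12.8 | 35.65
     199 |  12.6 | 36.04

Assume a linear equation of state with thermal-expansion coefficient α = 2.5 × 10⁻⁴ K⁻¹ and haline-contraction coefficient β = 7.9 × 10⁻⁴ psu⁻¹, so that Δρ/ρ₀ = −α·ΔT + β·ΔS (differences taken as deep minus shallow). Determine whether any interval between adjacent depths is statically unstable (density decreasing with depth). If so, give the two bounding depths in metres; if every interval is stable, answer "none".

none

Evaluate Δρ/ρ₀ = −αΔT + βΔS across each adjacent pair:
  114–191 m: −αΔT+βΔS = −(2.5 × 10⁻⁴)(-0.7)+(7.9 × 10⁻⁴)(+0.68) = 7.1 × 10⁻⁴ → stable
  191–198 m: −αΔT+βΔS = −(2.5 × 10⁻⁴)(-6.0)+(7.9 × 10⁻⁴)(-0.70) = 9.5 × 10⁻⁴ → stable
  198–199 m: −αΔT+βΔS = −(2.5 × 10⁻⁴)(-0.2)+(7.9 × 10⁻⁴)(+0.39) = 3.6 × 10⁻⁴ → stable
Every interval has Δρ > 0: the column is stably stratified throughout.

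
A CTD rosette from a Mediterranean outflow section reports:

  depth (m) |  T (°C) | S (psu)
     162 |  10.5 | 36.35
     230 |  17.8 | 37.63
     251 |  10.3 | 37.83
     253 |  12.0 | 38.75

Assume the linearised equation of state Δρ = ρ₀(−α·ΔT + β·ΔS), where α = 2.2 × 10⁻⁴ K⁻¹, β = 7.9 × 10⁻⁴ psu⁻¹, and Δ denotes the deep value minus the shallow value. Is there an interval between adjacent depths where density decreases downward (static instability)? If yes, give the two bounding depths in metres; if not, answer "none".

162–230 m

Evaluate Δρ/ρ₀ = −αΔT + βΔS across each adjacent pair:
  162–230 m: −αΔT+βΔS = −(2.2 × 10⁻⁴)(+7.3)+(7.9 × 10⁻⁴)(+1.28) = -5.9 × 10⁻⁴ → UNSTABLE
  230–251 m: −αΔT+βΔS = −(2.2 × 10⁻⁴)(-7.5)+(7.9 × 10⁻⁴)(+0.20) = 1.8 × 10⁻³ → stable
  251–253 m: −αΔT+βΔS = −(2.2 × 10⁻⁴)(+1.7)+(7.9 × 10⁻⁴)(+0.92) = 3.5 × 10⁻⁴ → stable
The 162–230 m interval has Δρ < 0: lighter water underlies denser water.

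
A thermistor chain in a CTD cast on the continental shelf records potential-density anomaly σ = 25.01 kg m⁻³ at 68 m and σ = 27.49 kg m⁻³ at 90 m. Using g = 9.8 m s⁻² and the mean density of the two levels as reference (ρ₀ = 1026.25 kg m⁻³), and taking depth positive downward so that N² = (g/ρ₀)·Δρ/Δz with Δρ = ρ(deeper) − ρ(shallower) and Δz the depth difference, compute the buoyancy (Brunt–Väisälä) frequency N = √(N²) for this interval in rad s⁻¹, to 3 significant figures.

0.0328 rad s⁻¹

Δρ = 1027.49 − 1025.01 = 2.48 kg m⁻³ over Δz = 90 − 68 = 22 m.
N² = (9.8/1026.25) × (2.48/22) = 1.0765 × 10⁻³ s⁻².
N = √(1.0765 × 10⁻³) = 0.032810 rad s⁻¹ ≈ 0.0328 rad s⁻¹.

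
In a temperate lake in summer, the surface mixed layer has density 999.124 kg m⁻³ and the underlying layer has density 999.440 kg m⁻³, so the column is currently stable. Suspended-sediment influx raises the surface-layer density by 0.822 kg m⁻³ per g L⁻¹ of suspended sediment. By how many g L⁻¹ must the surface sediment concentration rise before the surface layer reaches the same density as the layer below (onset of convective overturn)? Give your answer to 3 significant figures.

0.384 g L⁻¹

Density deficit of the surface layer: 999.440 − 999.124 = 0.316 kg m⁻³.
Required change = 0.316 / 0.822 = 0.384 g L⁻¹.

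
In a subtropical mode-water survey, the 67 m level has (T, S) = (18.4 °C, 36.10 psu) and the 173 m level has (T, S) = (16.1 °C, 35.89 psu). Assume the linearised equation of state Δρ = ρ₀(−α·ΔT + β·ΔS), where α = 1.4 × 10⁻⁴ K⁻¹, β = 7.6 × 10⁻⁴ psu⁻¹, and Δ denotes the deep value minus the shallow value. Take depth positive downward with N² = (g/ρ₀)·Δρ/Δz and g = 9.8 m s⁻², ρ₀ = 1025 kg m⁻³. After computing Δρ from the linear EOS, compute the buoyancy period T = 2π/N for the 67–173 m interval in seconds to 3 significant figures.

ΔT = -2.3 K, ΔS = -0.21 psu (deep − shallow).
Δρ/ρ₀ = −αΔT + βΔS = 3.22 × 10⁻⁴ − 1.596 × 10⁻⁴ = 1.624 × 10⁻⁴, so Δρ ≈ 0.1665 kg m⁻³.
N² = (g/ρ₀)·Δρ/Δz = g·(Δρ/ρ₀)/Δz = 9.8 × 1.624 × 10⁻⁴ / 106 = 1.5014 × 10⁻⁵ s⁻².
N = √(1.5014 × 10⁻⁵) = 3.8748 × 10⁻³ rad s⁻¹ → T = 2π/N = 1.6216 × 10³ s ≈ 1.62 × 10³ s.

1.62 × 10³ s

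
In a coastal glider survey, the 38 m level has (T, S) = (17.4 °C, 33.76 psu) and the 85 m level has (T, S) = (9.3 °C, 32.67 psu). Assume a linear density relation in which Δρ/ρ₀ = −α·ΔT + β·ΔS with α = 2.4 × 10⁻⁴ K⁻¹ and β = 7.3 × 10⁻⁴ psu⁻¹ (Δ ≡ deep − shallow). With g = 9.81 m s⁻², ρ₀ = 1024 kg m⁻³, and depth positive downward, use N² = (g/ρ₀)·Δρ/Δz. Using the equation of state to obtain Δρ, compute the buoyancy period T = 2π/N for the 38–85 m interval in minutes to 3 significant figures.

6.76 min

ΔT = -8.1 K, ΔS = -1.09 psu (deep − shallow).
Δρ/ρ₀ = −αΔT + βΔS = 1.944 × 10⁻³ − 7.957 × 10⁻⁴ = 1.1483 × 10⁻³, so Δρ ≈ 1.176 kg m⁻³.
N² = (g/ρ₀)·Δρ/Δz = g·(Δρ/ρ₀)/Δz = 9.81 × 1.1483 × 10⁻³ / 47 = 2.3968 × 10⁻⁴ s⁻².
N = √(2.3968 × 10⁻⁴) = 0.015482 rad s⁻¹ → T = 2π/N = 405.84 s = 6.7640 min ≈ 6.76 min.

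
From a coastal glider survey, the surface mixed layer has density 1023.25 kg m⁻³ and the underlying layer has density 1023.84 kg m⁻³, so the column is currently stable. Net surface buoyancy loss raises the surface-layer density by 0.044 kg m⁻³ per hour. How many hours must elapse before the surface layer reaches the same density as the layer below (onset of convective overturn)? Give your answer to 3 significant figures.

13.4 hours

Density deficit of the surface layer: 1023.84 − 1023.25 = 0.59 kg m⁻³.
Required change = 0.59 / 0.044 = 13.4 hours.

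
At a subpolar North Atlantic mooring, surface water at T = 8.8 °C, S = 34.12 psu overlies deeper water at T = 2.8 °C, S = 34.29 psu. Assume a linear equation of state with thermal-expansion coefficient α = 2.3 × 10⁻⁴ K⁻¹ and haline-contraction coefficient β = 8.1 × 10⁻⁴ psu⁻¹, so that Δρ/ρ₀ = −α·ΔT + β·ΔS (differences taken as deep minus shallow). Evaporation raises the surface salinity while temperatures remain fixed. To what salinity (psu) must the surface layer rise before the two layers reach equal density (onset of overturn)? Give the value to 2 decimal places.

Neutral buoyancy requires −α(T_deep − T_surf) + β(S_deep − S_surf′) = 0.
S_surf′ = S_deep − (α/β)·ΔT = 34.29 − (2.3 × 10⁻⁴/8.1 × 10⁻⁴)·(-6.0) = 35.9937 psu.
Increase required: 35.9937 − 34.12 = 1.8737 psu.

35.99 psu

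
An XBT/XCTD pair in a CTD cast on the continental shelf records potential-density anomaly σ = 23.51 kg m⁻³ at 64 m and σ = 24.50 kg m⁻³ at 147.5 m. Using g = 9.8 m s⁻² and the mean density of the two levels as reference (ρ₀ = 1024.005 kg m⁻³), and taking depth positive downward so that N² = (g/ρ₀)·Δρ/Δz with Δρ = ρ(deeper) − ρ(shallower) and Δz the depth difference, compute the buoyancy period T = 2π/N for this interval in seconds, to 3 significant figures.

Δρ = 1024.50 − 1023.51 = 0.99 kg m⁻³ over Δz = 147.5 − 64 = 83.5 m.
N² = (9.8/1024.005) × (0.99/83.5) = 1.1347 × 10⁻⁴ s⁻².
N = √(1.1347 × 10⁻⁴) = 0.010652 rad s⁻¹, so T = 2π/N = 589.86 s ≈ 590 s.
A positive N² confirms static stability across the interval.

590 s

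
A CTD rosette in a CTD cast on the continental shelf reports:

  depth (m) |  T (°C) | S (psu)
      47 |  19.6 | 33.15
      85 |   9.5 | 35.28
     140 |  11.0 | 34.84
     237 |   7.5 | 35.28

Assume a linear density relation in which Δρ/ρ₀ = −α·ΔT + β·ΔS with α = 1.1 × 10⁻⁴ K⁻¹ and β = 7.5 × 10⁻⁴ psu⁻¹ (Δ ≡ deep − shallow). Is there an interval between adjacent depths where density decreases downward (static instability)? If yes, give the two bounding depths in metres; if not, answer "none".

Evaluate Δρ/ρ₀ = −αΔT + βΔS across each adjacent pair:
  47–85 m: −αΔT+βΔS = −(1.1 × 10⁻⁴)(-10.1)+(7.5 × 10⁻⁴)(+2.13) = 2.7 × 10⁻³ → stable
  85–140 m: −αΔT+βΔS = −(1.1 × 10⁻⁴)(+1.5)+(7.5 × 10⁻⁴)(-0.44) = -4.9 × 10⁻⁴ → UNSTABLE
  140–237 m: −αΔT+βΔS = −(1.1 × 10⁻⁴)(-3.5)+(7.5 × 10⁻⁴)(+0.44) = 7.2 × 10⁻⁴ → stable
The 85–140 m interval has Δρ < 0: lighter water underlies denser water.

85–140 m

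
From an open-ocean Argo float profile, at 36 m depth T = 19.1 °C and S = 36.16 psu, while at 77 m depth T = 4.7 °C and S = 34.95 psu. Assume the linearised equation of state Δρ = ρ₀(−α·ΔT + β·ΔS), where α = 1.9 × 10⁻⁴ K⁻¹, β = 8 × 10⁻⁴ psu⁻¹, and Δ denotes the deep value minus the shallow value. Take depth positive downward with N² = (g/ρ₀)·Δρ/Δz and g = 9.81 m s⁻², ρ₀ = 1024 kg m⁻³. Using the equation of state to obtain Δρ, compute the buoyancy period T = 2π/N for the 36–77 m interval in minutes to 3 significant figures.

ΔT = -14.4 K, ΔS = -1.21 psu (deep − shallow).
Δρ/ρ₀ = −αΔT + βΔS = 2.736 × 10⁻³ − 9.68 × 10⁻⁴ = 1.768 × 10⁻³, so Δρ ≈ 1.810 kg m⁻³.
N² = (g/ρ₀)·Δρ/Δz = g·(Δρ/ρ₀)/Δz = 9.81 × 1.768 × 10⁻³ / 41 = 4.2303 × 10⁻⁴ s⁻².
N = √(4.2303 × 10⁻⁴) = 0.020568 rad s⁻¹ → T = 2π/N = 305.48 s = 5.0913 min ≈ 5.09 min.

5.09 min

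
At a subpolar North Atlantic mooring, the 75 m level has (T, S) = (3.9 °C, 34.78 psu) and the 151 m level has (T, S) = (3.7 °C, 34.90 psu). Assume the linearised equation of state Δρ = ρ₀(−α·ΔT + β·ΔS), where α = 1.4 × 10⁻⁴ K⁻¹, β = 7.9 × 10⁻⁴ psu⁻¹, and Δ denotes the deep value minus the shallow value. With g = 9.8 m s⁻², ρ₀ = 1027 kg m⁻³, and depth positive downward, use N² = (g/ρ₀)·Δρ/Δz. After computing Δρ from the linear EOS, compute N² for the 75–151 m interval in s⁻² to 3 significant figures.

1.58 × 10⁻⁵ s⁻²

ΔT = -0.2 K, ΔS = +0.12 psu (deep − shallow).
Δρ/ρ₀ = −αΔT + βΔS = 2.80 × 10⁻⁵ + 9.48 × 10⁻⁵ = 1.228 × 10⁻⁴, so Δρ ≈ 0.1261 kg m⁻³.
N² = (g/ρ₀)·Δρ/Δz = g·(Δρ/ρ₀)/Δz = 9.8 × 1.228 × 10⁻⁴ / 76 = 1.5835 × 10⁻⁵ s⁻² ≈ 1.58 × 10⁻⁵ s⁻².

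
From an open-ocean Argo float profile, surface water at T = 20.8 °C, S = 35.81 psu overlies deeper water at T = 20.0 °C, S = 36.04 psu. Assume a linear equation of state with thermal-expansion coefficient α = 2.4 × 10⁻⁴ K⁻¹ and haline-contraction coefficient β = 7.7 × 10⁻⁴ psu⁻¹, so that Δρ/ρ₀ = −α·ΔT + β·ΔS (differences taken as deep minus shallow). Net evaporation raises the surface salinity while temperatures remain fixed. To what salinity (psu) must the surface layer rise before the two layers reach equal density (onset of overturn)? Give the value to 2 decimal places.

Neutral buoyancy requires −α(T_deep − T_surf) + β(S_deep − S_surf′) = 0.
S_surf′ = S_deep − (α/β)·ΔT = 36.04 − (2.4 × 10⁻⁴/7.7 × 10⁻⁴)·(-0.8) = 36.2894 psu.
Increase required: 36.2894 − 35.81 = 0.4794 psu.

36.29 psu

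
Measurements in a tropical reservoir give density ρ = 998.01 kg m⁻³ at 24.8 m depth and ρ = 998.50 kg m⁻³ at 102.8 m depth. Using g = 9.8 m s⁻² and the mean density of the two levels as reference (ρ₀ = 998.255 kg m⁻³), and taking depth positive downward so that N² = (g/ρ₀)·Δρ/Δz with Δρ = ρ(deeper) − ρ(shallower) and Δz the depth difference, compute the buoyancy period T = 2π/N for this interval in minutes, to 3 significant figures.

Δρ = 998.50 − 998.01 = 0.49 kg m⁻³ over Δz = 102.8 − 24.8 = 78 m.
N² = (9.8/998.255) × (0.49/78) = 6.1672 × 10⁻⁵ s⁻².
N = √(6.1672 × 10⁻⁵) = 7.8532 × 10⁻³ rad s⁻¹, so T = 2π/N = 800.08 s = 13.335 min ≈ 13.3 min.

13.3 min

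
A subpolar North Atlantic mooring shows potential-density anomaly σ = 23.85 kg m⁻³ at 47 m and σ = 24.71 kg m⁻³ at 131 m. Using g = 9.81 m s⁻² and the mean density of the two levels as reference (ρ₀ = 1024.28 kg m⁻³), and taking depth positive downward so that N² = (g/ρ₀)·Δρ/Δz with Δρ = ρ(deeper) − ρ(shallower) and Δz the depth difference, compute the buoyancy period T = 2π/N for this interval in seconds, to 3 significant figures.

635 s

Δρ = 1024.71 − 1023.85 = 0.86 kg m⁻³ over Δz = 131 − 47 = 84 m.
N² = (9.81/1024.28) × (0.86/84) = 9.8055 × 10⁻⁵ s⁻².
N = √(9.8055 × 10⁻⁵) = 9.9023 × 10⁻³ rad s⁻¹, so T = 2π/N = 634.52 s ≈ 635 s.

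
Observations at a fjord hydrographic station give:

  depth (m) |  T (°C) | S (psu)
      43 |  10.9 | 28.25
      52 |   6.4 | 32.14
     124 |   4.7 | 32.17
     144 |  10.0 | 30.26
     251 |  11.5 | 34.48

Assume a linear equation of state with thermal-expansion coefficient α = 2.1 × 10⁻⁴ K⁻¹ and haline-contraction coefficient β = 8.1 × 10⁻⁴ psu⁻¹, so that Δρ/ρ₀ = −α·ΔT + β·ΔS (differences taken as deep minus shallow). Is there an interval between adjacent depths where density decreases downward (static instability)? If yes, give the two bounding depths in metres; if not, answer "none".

Evaluate Δρ/ρ₀ = −αΔT + βΔS across each adjacent pair:
  43–52 m: −αΔT+βΔS = −(2.1 × 10⁻⁴)(-4.5)+(8.1 × 10⁻⁴)(+3.89) = 4.1 × 10⁻³ → stable
  52–124 m: −αΔT+βΔS = −(2.1 × 10⁻⁴)(-1.7)+(8.1 × 10⁻⁴)(+0.03) = 3.8 × 10⁻⁴ → stable
  124–144 m: −αΔT+βΔS = −(2.1 × 10⁻⁴)(+5.3)+(8.1 × 10⁻⁴)(-1.91) = -2.7 × 10⁻³ → UNSTABLE
  144–251 m: −αΔT+βΔS = −(2.1 × 10⁻⁴)(+1.5)+(8.1 × 10⁻⁴)(+4.22) = 3.1 × 10⁻³ → stable
The 124–144 m interval has Δρ < 0: lighter water underlies denser water.

124–144 m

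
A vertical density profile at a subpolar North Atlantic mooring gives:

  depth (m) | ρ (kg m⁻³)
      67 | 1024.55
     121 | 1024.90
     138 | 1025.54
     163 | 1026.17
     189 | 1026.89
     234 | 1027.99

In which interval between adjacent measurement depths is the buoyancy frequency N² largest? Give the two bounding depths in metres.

121–138 m

Compute the density gradient over each adjacent pair:
  67–121 m: Δρ/Δz = 0.35/54 = 6.5 × 10⁻³ kg m⁻⁴
  121–138 m: Δρ/Δz = 0.64/17 = 0.038 kg m⁻⁴
  138–163 m: Δρ/Δz = 0.63/25 = 0.025 kg m⁻⁴
  163–189 m: Δρ/Δz = 0.72/26 = 0.028 kg m⁻⁴
  189–234 m: Δρ/Δz = 1.10/45 = 0.024 kg m⁻⁴
The largest gradient is in the 121–138 m interval — the pycnocline.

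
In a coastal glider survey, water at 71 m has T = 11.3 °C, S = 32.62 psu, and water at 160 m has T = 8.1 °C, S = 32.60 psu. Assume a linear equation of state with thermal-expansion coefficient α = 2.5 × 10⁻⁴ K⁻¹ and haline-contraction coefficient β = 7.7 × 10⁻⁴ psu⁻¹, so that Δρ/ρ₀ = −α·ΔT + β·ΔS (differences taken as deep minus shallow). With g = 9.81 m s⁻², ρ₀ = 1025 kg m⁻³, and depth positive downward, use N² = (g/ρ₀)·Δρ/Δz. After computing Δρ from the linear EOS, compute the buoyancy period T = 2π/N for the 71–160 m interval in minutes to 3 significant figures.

11.3 min

ΔT = -3.2 K, ΔS = -0.02 psu (deep − shallow).
Δρ/ρ₀ = −αΔT + βΔS = 8.00 × 10⁻⁴ − 1.54 × 10⁻⁵ = 7.846 × 10⁻⁴, so Δρ ≈ 0.8042 kg m⁻³.
N² = (g/ρ₀)·Δρ/Δz = g·(Δρ/ρ₀)/Δz = 9.81 × 7.846 × 10⁻⁴ / 89 = 8.6482 × 10⁻⁵ s⁻².
N = √(8.6482 × 10⁻⁵) = 9.2996 × 10⁻³ rad s⁻¹ → T = 2π/N = 675.64 s = 11.261 min ≈ 11.3 min.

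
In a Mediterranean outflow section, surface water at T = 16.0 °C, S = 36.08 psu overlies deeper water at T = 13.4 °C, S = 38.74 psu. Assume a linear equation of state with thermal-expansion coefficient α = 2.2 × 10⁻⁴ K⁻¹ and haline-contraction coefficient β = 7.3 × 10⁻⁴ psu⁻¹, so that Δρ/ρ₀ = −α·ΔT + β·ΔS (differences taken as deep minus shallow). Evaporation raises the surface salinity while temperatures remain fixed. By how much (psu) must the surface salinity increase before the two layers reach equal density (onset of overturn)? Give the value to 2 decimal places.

3.44 psu

Neutral buoyancy requires −α(T_deep − T_surf) + β(S_deep − S_surf′) = 0.
S_surf′ = S_deep − (α/β)·ΔT = 38.74 − (2.2 × 10⁻⁴/7.3 × 10⁻⁴)·(-2.6) = 39.5236 psu.
Increase required: 39.5236 − 36.08 = 3.4436 psu.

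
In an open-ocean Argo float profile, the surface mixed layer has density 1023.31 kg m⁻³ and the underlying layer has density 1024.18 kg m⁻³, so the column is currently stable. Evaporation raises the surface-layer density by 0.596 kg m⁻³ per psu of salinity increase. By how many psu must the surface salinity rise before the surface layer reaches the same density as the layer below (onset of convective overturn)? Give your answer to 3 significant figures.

Density deficit of the surface layer: 1024.18 − 1023.31 = 0.87 kg m⁻³.
Required change = 0.87 / 0.596 = 1.46 psu.

1.46 psu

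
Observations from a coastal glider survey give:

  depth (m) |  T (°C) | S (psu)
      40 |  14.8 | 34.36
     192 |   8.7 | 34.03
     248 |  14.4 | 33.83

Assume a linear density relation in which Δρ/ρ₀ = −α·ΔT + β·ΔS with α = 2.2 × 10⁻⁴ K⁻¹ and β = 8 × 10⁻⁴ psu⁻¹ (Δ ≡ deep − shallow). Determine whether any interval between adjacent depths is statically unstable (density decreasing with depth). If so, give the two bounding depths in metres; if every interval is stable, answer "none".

Evaluate Δρ/ρ₀ = −αΔT + βΔS across each adjacent pair:
  40–192 m: −αΔT+βΔS = −(2.2 × 10⁻⁴)(-6.1)+(8 × 10⁻⁴)(-0.33) = 1.1 × 10⁻³ → stable
  192–248 m: −αΔT+βΔS = −(2.2 × 10⁻⁴)(+5.7)+(8 × 10⁻⁴)(-0.20) = -1.4 × 10⁻³ → UNSTABLE
The 192–248 m interval has Δρ < 0: lighter water underlies denser water.

192–248 m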